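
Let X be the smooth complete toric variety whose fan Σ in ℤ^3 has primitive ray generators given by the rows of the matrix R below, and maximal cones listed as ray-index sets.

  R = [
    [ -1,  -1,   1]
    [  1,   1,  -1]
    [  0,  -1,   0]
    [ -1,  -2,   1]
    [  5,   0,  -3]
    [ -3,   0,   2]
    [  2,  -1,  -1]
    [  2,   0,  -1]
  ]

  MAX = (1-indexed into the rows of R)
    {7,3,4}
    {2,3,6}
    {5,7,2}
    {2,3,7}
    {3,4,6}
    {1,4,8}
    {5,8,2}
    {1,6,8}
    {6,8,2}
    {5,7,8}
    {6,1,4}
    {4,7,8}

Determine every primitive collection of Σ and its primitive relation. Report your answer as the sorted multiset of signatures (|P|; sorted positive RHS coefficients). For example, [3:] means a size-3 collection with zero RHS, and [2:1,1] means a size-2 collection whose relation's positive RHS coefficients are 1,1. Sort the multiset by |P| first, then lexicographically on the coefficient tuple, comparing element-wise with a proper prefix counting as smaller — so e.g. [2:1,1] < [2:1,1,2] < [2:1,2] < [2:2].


Primitive collections (12):

  P={1,2}:  v_{1} + v_{2} = 0  ⇒ sig = [2:]
  P={1,3}:  v_{1} + v_{3} = v_{4}  ⇒ sig = [2:1]
  P={2,4}:  v_{2} + v_{4} = v_{3}  ⇒ sig = [2:1]
  P={3,8}:  v_{3} + v_{8} = v_{7}  ⇒ sig = [2:1]
  P={5,6}:  v_{5} + v_{6} = v_{8}  ⇒ sig = [2:1]
  P={6,7}:  v_{6} + v_{7} = v_{1}  ⇒ sig = [2:1]
  P={1,5}:  v_{1} + v_{5} = v_{7} + v_{8}  ⇒ sig = [2:1,1]
  P={1,7}:  v_{1} + v_{7} = v_{4} + v_{8}  ⇒ sig = [2:1,1]
  P={3,5}:  v_{3} + v_{5} = v_{2} + 2·v_{7}  ⇒ sig = [2:1,2]
  P={4,5}:  v_{4} + v_{5} = 2·v_{7}  ⇒ sig = [2:2]
  P={2,7,8}:  v_{2} + v_{7} + v_{8} = v_{5}  ⇒ sig = [3:1]
  P={4,6,8}:  v_{4} + v_{6} + v_{8} = 2·v_{1}  ⇒ sig = [3:2]

so the primitive-relation signature multiset is
    [2:]
    [2:1]
    [2:1]
    [2:1]
    [2:1]
    [2:1]
    [2:1,1]
    [2:1,1]
    [2:1,2]
    [2:2]
    [3:1]
    [3:2]


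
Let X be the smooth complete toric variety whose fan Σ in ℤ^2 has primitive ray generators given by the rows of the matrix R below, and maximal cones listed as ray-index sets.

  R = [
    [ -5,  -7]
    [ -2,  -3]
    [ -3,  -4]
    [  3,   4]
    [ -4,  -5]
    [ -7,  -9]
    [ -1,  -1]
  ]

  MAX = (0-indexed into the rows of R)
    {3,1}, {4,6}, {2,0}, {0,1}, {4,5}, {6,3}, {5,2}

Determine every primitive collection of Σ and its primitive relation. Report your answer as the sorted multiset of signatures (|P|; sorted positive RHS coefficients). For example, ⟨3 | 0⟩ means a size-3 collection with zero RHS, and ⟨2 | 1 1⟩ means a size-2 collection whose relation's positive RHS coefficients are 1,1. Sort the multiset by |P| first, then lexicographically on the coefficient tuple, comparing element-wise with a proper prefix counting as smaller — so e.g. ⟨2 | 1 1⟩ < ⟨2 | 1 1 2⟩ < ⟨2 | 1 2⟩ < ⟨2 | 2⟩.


14 collections generate NE(X_Σ); each relation:

  P = {2,3}:  v_{2} + v_{3} = 0 — sig = ⟨2 | 0⟩
  P = {0,3}:  v_{0} + v_{3} = v_{1} — sig = ⟨2 | 1⟩
  P = {1,2}:  v_{1} + v_{2} = v_{0} — sig = ⟨2 | 1⟩
  P = {1,6}:  v_{1} + v_{6} = v_{2} — sig = ⟨2 | 1⟩
  P = {2,4}:  v_{2} + v_{4} = v_{5} — sig = ⟨2 | 1⟩
  P = {2,6}:  v_{2} + v_{6} = v_{4} — sig = ⟨2 | 1⟩
  P = {3,4}:  v_{3} + v_{4} = v_{6} — sig = ⟨2 | 1⟩
  P = {3,5}:  v_{3} + v_{5} = v_{4} — sig = ⟨2 | 1⟩
  P = {0,6}:  v_{0} + v_{6} = 2·v_{2} — sig = ⟨2 | 2⟩
  P = {1,4}:  v_{1} + v_{4} = 2·v_{2} — sig = ⟨2 | 2⟩
  P = {5,6}:  v_{5} + v_{6} = 2·v_{4} — sig = ⟨2 | 2⟩
  P = {0,4}:  v_{0} + v_{4} = 3·v_{2} — sig = ⟨2 | 3⟩
  P = {1,5}:  v_{1} + v_{5} = 3·v_{2} — sig = ⟨2 | 3⟩
  P = {0,5}:  v_{0} + v_{5} = 4·v_{2} — sig = ⟨2 | 4⟩

so the primitive-relation signature multiset is
    |P|=2: 14 collections, coeffs (), (1), (1), (1), (1), (1), (1), (1), (2), (2), (2), (3), (3), (4)


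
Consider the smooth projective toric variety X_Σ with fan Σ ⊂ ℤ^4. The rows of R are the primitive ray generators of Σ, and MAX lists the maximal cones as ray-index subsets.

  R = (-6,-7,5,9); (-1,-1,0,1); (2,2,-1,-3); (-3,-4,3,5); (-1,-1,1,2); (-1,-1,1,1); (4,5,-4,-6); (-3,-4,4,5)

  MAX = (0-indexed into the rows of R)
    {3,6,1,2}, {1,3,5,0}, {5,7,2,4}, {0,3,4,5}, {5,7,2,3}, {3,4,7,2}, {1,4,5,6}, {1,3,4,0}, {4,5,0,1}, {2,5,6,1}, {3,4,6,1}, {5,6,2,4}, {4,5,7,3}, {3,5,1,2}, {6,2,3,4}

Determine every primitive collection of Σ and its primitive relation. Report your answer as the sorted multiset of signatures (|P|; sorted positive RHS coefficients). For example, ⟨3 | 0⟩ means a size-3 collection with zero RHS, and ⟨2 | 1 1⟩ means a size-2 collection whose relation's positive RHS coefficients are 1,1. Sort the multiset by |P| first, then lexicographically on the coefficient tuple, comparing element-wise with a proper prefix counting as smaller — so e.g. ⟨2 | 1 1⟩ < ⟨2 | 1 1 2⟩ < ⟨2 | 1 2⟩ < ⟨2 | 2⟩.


9 collections generate NE(X_Σ); each relation:

  P={0,2}:  v_{0} + v_{2} = v_{3} + v_{5}  →  sig = ⟨2 | 1 1⟩
  P={0,6}:  v_{0} + v_{6} = v_{1} + v_{4}  →  sig = ⟨2 | 1 1⟩
  P={1,7}:  v_{1} + v_{7} = v_{3} + v_{5}  →  sig = ⟨2 | 1 1⟩
  P={6,7}:  v_{6} + v_{7} = v_{2} + v_{4}  →  sig = ⟨2 | 1 1⟩
  P={0,7}:  v_{0} + v_{7} = 2·v_{3} + v_{4} + 2·v_{5}  →  sig = ⟨2 | 1 2 2⟩
  P={1,2,4}:  v_{1} + v_{2} + v_{4} = 0  →  sig = ⟨3 | 0⟩
  P={3,5,6}:  v_{3} + v_{5} + v_{6} = 0  →  sig = ⟨3 | 0⟩
  P={1,3,4,5}:  v_{1} + v_{3} + v_{4} + v_{5} = v_{0}  →  sig = ⟨4 | 1⟩
  P={2,3,4,5}:  v_{2} + v_{3} + v_{4} + v_{5} = v_{7}  →  sig = ⟨4 | 1⟩

Hence PRS(X_Σ) =
{ ⟨2 | 1 1⟩ ×4,  ⟨2 | 1 2 2⟩,  ⟨3 | 0⟩ ×2,  ⟨4 | 1⟩ ×2 }


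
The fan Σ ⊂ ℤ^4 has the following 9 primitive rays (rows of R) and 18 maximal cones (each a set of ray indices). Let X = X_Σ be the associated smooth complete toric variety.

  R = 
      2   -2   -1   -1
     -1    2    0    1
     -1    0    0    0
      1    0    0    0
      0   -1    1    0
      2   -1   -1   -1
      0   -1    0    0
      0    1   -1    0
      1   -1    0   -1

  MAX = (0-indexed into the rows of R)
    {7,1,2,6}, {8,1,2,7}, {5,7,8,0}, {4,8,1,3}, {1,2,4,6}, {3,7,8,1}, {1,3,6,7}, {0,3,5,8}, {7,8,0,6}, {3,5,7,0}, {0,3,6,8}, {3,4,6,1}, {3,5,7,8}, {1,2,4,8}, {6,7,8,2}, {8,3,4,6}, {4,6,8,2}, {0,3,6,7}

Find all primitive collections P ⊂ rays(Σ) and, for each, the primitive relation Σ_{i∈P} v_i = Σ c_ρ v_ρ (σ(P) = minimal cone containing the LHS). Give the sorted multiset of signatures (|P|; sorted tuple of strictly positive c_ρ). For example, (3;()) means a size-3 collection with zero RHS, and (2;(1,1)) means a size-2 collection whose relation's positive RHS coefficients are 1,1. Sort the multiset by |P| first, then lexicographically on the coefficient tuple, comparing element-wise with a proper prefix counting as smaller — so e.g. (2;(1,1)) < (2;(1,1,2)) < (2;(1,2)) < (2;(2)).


Primitive collections (12):

  P={2,3}:  v_{2} + v_{3} = 0  so sig = (2;())
  P={4,7}:  v_{4} + v_{7} = 0  so sig = (2;())
  P={5,6}:  v_{5} + v_{6} = v_{0}  so sig = (2;(1))
  P={1,5}:  v_{1} + v_{5} = v_{3} + v_{7}  so sig = (2;(1,1))
  P={0,1}:  v_{0} + v_{1} = v_{3} + v_{6} + v_{7}  so sig = (2;(1,1,1))
  P={2,5}:  v_{2} + v_{5} = v_{6} + v_{7} + v_{8}  so sig = (2;(1,1,1))
  P={4,5}:  v_{4} + v_{5} = v_{3} + v_{6} + v_{8}  so sig = (2;(1,1,1))
  P={0,2}:  v_{0} + v_{2} = 2·v_{6} + v_{7} + v_{8}  so sig = (2;(1,1,2))
  P={0,4}:  v_{0} + v_{4} = v_{3} + 2·v_{6} + v_{8}  so sig = (2;(1,1,2))
  P={1,6,8}:  v_{1} + v_{6} + v_{8} = 0  so sig = (3;())
  P={3,6,7,8}:  v_{3} + v_{6} + v_{7} + v_{8} = v_{5}  so sig = (4;(1))
  P={0,3,7,8}:  v_{0} + v_{3} + v_{7} + v_{8} = 2·v_{5}  so sig = (4;(2))

Signatures (|P|; sorted positive RHS coefficients), sorted:
[(2;()), (2;()), (2;(1)), (2;(1,1)), (2;(1,1,1)), (2;(1,1,1)), (2;(1,1,1)), (2;(1,1,2)), (2;(1,1,2)), (3;()), (4;(1)), (4;(2))]


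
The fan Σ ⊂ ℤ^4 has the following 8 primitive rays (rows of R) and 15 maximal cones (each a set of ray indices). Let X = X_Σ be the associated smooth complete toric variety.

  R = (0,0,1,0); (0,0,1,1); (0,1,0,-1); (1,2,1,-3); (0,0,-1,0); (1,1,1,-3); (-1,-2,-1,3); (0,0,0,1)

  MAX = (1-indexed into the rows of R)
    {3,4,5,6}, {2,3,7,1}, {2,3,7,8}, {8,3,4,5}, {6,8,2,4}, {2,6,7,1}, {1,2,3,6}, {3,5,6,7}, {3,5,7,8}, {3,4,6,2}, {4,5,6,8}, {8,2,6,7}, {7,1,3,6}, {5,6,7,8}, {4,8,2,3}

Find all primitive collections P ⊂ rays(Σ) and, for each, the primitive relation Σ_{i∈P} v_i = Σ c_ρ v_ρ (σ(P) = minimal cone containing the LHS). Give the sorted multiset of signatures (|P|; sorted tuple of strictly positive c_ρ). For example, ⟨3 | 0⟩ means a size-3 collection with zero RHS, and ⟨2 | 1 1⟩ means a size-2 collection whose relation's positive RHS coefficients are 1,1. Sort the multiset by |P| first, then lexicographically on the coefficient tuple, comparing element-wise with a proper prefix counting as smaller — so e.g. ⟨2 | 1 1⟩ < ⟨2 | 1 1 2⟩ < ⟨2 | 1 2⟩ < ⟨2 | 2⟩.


Σ has 7 primitive collections:

  • {1,5}:  v_{1} + v_{5} = 0 — sig = ⟨2 | 0⟩
  • {4,7}:  v_{4} + v_{7} = 0 — sig = ⟨2 | 0⟩
  • {1,8}:  v_{1} + v_{8} = v_{2} — sig = ⟨2 | 1⟩
  • {2,5}:  v_{2} + v_{5} = v_{8} — sig = ⟨2 | 1⟩
  • {1,4}:  v_{1} + v_{4} = v_{2} + v_{3} + v_{6} — sig = ⟨2 | 1 1 1⟩
  • {3,6,8}:  v_{3} + v_{6} + v_{8} = v_{4} — sig = ⟨3 | 1⟩
  • {2,3,6,7}:  v_{2} + v_{3} + v_{6} + v_{7} = v_{1} — sig = ⟨4 | 1⟩

Sorted signature multiset PRS(X):
[⟨2 | 0⟩, ⟨2 | 0⟩, ⟨2 | 1⟩, ⟨2 | 1⟩, ⟨2 | 1 1 1⟩, ⟨3 | 1⟩, ⟨4 | 1⟩]


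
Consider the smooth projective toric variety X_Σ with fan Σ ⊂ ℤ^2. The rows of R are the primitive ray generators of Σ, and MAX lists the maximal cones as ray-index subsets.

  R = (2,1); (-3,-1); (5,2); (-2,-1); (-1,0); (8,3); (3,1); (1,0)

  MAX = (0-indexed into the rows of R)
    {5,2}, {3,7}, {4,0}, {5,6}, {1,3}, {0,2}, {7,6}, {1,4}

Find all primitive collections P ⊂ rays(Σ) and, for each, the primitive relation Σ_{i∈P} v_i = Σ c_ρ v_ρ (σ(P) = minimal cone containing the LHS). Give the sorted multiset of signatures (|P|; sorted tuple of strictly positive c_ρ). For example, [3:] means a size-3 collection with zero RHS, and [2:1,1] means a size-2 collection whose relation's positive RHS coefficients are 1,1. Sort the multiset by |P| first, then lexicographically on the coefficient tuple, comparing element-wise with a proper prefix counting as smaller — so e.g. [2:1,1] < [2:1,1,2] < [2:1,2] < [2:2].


The 20 primitive collections of Σ (r=8, n=2):

  P={0,3}:  v_{0} + v_{3} = 0  ⟹  sig = [2:]
  P={1,6}:  v_{1} + v_{6} = 0  ⟹  sig = [2:]
  P={4,7}:  v_{4} + v_{7} = 0  ⟹  sig = [2:]
  P={0,1}:  v_{0} + v_{1} = v_{4}  ⟹  sig = [2:1]
  P={0,6}:  v_{0} + v_{6} = v_{2}  ⟹  sig = [2:1]
  P={0,7}:  v_{0} + v_{7} = v_{6}  ⟹  sig = [2:1]
  P={1,2}:  v_{1} + v_{2} = v_{0}  ⟹  sig = [2:1]
  P={1,5}:  v_{1} + v_{5} = v_{2}  ⟹  sig = [2:1]
  P={1,7}:  v_{1} + v_{7} = v_{3}  ⟹  sig = [2:1]
  P={2,3}:  v_{2} + v_{3} = v_{6}  ⟹  sig = [2:1]
  P={2,6}:  v_{2} + v_{6} = v_{5}  ⟹  sig = [2:1]
  P={3,4}:  v_{3} + v_{4} = v_{1}  ⟹  sig = [2:1]
  P={3,6}:  v_{3} + v_{6} = v_{7}  ⟹  sig = [2:1]
  P={4,6}:  v_{4} + v_{6} = v_{0}  ⟹  sig = [2:1]
  P={4,5}:  v_{4} + v_{5} = v_{0} + v_{2}  ⟹  sig = [2:1,1]
  P={0,5}:  v_{0} + v_{5} = 2·v_{2}  ⟹  sig = [2:2]
  P={2,4}:  v_{2} + v_{4} = 2·v_{0}  ⟹  sig = [2:2]
  P={2,7}:  v_{2} + v_{7} = 2·v_{6}  ⟹  sig = [2:2]
  P={3,5}:  v_{3} + v_{5} = 2·v_{6}  ⟹  sig = [2:2]
  P={5,7}:  v_{5} + v_{7} = 3·v_{6}  ⟹  sig = [2:3]

Sorted signature multiset PRS(X):
    |P|=2: 20 collections, coeffs (), (), (), (1), (1), (1), (1), (1), (1), (1), (1), (1), (1), (1), (1,1), (2), (2), (2), (2), (3)


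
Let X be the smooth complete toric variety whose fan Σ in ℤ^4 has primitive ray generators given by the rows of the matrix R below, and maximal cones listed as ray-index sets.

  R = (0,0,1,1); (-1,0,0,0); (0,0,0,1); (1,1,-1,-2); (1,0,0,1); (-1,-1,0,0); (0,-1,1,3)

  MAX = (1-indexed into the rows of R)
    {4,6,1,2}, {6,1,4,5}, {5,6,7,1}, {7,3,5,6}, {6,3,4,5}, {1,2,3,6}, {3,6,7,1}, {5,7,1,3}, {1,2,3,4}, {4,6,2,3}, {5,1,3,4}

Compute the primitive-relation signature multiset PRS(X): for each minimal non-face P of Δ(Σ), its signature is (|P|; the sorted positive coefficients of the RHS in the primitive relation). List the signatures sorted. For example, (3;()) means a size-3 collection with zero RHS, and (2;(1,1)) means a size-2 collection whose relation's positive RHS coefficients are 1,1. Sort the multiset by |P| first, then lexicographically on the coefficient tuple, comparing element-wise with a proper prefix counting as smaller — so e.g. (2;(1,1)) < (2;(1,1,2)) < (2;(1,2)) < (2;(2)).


Primitive collections (5):

  {2,5}:  v_{2} + v_{5} = v_{3}  so sig = (2;(1))
  {4,7}:  v_{4} + v_{7} = v_{5}  so sig = (2;(1))
  {2,7}:  v_{2} + v_{7} = v_{1} + 2·v_{3} + v_{6}  so sig = (2;(1,1,2))
  {1,3,4,6}:  v_{1} + v_{3} + v_{4} + v_{6} = 0  so sig = (4;())
  {1,3,5,6}:  v_{1} + v_{3} + v_{5} + v_{6} = v_{7}  so sig = (4;(1))

Signatures (|P|; sorted positive RHS coefficients), sorted:
    (2;(1))
    (2;(1))
    (2;(1,1,2))
    (4;())
    (4;(1))


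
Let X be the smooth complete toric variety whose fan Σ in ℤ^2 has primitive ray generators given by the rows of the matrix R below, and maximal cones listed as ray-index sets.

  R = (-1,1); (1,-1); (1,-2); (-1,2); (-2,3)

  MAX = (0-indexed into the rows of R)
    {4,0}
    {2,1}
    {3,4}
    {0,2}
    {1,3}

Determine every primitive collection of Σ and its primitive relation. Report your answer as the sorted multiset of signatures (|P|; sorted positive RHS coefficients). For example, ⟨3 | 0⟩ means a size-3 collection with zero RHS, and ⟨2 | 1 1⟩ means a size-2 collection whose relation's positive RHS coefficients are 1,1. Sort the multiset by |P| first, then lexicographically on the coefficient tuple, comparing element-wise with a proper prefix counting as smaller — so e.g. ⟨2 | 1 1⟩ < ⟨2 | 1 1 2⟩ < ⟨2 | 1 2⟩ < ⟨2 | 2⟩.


|primitive collections| = 5. Relations:

  P = {0,1}:  v_{0} + v_{1} = 0 — sig = ⟨2 | 0⟩
  P = {2,3}:  v_{2} + v_{3} = 0 — sig = ⟨2 | 0⟩
  P = {0,3}:  v_{0} + v_{3} = v_{4} — sig = ⟨2 | 1⟩
  P = {1,4}:  v_{1} + v_{4} = v_{3} — sig = ⟨2 | 1⟩
  P = {2,4}:  v_{2} + v_{4} = v_{0} — sig = ⟨2 | 1⟩

Hence PRS(X_Σ) =
{ ⟨2 | 0⟩ ×2,  ⟨2 | 1⟩ ×3 }


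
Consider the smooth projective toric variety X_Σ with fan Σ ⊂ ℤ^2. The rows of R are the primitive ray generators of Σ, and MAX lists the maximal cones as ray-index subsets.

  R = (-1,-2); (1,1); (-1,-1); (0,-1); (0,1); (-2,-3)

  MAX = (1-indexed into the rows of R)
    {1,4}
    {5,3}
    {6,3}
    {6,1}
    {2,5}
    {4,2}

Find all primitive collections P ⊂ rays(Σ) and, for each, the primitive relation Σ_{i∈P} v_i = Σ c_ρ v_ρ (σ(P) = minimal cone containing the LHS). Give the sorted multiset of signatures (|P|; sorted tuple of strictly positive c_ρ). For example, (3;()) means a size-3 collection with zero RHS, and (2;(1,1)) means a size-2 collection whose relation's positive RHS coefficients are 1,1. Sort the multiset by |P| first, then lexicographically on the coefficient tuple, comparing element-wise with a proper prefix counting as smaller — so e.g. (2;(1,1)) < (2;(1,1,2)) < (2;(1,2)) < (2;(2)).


|primitive collections| = 9. Relations:

  {2,3}:  v_{2} + v_{3} = 0  ⟹  sig = (2;())
  {4,5}:  v_{4} + v_{5} = 0  ⟹  sig = (2;())
  {1,2}:  v_{1} + v_{2} = v_{4}  ⟹  sig = (2;(1))
  {1,3}:  v_{1} + v_{3} = v_{6}  ⟹  sig = (2;(1))
  {1,5}:  v_{1} + v_{5} = v_{3}  ⟹  sig = (2;(1))
  {2,6}:  v_{2} + v_{6} = v_{1}  ⟹  sig = (2;(1))
  {3,4}:  v_{3} + v_{4} = v_{1}  ⟹  sig = (2;(1))
  {4,6}:  v_{4} + v_{6} = 2·v_{1}  ⟹  sig = (2;(2))
  {5,6}:  v_{5} + v_{6} = 2·v_{3}  ⟹  sig = (2;(2))

Signatures (|P|; sorted positive RHS coefficients), sorted:
[(2;()), (2;()), (2;(1)), (2;(1)), (2;(1)), (2;(1)), (2;(1)), (2;(2)), (2;(2))]


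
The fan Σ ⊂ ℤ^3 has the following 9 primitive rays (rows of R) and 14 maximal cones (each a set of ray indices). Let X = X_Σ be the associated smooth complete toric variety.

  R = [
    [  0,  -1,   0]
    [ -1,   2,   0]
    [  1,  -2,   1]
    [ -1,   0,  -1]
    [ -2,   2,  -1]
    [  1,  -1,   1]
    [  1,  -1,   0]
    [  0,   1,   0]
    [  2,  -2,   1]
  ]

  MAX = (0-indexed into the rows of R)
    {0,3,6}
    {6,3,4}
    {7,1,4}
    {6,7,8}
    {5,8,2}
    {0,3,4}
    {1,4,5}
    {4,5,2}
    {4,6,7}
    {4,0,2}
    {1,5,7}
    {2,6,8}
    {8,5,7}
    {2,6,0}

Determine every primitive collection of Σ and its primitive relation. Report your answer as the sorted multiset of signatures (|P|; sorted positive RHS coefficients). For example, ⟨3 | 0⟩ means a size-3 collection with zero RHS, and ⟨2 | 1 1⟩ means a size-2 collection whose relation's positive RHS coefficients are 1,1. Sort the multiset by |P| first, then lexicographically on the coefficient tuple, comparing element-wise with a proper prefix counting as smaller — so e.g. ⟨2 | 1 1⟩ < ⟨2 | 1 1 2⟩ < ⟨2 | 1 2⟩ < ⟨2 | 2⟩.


18 minimal non-faces of Δ(Σ) (on 9 rays):

  • {0,7}:  v_{0} + v_{7} = 0  so sig = ⟨2 | 0⟩
  • {4,8}:  v_{4} + v_{8} = 0  so sig = ⟨2 | 0⟩
  • {0,5}:  v_{0} + v_{5} = v_{2}  so sig = ⟨2 | 1⟩
  • {1,3}:  v_{1} + v_{3} = v_{4}  so sig = ⟨2 | 1⟩
  • {1,6}:  v_{1} + v_{6} = v_{7}  so sig = ⟨2 | 1⟩
  • {2,7}:  v_{2} + v_{7} = v_{5}  so sig = ⟨2 | 1⟩
  • {3,5}:  v_{3} + v_{5} = v_{0}  so sig = ⟨2 | 1⟩
  • {5,6}:  v_{5} + v_{6} = v_{8}  so sig = ⟨2 | 1⟩
  • {0,1}:  v_{0} + v_{1} = v_{4} + v_{5}  so sig = ⟨2 | 1 1⟩
  • {0,8}:  v_{0} + v_{8} = v_{2} + v_{6}  so sig = ⟨2 | 1 1⟩
  • {1,8}:  v_{1} + v_{8} = v_{5} + v_{7}  so sig = ⟨2 | 1 1⟩
  • {3,7}:  v_{3} + v_{7} = v_{4} + v_{6}  so sig = ⟨2 | 1 1⟩
  • {3,8}:  v_{3} + v_{8} = v_{0} + v_{6}  so sig = ⟨2 | 1 1⟩
  • {1,2}:  v_{1} + v_{2} = v_{4} + 2·v_{5}  so sig = ⟨2 | 1 2⟩
  • {2,3}:  v_{2} + v_{3} = 2·v_{0}  so sig = ⟨2 | 2⟩
  • {0,4,6}:  v_{0} + v_{4} + v_{6} = v_{3}  so sig = ⟨3 | 1⟩
  • {2,4,6}:  v_{2} + v_{4} + v_{6} = v_{0}  so sig = ⟨3 | 1⟩
  • {4,5,7}:  v_{4} + v_{5} + v_{7} = v_{1}  so sig = ⟨3 | 1⟩

so the primitive-relation signature multiset is
    |P|=2: 15 collections, coeffs (), (), (1), (1), (1), (1), (1), (1), (1,1), (1,1), (1,1), (1,1), (1,1), (1,2), (2)
    |P|=3: 3 collections, coeffs (1), (1), (1)


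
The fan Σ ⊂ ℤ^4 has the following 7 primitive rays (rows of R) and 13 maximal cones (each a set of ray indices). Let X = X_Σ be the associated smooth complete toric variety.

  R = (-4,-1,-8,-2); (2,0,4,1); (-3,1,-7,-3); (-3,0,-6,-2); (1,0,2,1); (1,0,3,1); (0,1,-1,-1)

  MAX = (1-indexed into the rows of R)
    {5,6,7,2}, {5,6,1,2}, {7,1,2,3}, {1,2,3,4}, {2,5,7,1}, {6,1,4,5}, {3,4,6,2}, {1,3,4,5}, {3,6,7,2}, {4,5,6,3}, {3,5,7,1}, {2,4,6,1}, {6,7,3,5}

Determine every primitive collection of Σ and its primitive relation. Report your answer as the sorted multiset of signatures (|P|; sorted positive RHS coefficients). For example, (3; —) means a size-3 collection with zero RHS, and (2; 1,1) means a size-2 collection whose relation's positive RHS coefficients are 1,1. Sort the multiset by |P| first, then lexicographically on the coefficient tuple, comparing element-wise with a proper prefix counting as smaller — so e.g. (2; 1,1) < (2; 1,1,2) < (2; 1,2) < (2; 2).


|primitive collections| = 5. Relations:

  P = {4,7}:  v_{4} + v_{7} = v_{3}  →  sig = (2; 1)
  P = {2,4,5}:  v_{2} + v_{4} + v_{5} = 0  →  sig = (3; —)
  P = {1,6,7}:  v_{1} + v_{6} + v_{7} = v_{4}  →  sig = (3; 1)
  P = {2,3,5}:  v_{2} + v_{3} + v_{5} = v_{7}  →  sig = (3; 1)
  P = {1,3,6}:  v_{1} + v_{3} + v_{6} = 2·v_{4}  →  sig = (3; 2)

Sorted signature multiset PRS(X):
{ (2; 1),  (3; —),  (3; 1) ×2,  (3; 2) }


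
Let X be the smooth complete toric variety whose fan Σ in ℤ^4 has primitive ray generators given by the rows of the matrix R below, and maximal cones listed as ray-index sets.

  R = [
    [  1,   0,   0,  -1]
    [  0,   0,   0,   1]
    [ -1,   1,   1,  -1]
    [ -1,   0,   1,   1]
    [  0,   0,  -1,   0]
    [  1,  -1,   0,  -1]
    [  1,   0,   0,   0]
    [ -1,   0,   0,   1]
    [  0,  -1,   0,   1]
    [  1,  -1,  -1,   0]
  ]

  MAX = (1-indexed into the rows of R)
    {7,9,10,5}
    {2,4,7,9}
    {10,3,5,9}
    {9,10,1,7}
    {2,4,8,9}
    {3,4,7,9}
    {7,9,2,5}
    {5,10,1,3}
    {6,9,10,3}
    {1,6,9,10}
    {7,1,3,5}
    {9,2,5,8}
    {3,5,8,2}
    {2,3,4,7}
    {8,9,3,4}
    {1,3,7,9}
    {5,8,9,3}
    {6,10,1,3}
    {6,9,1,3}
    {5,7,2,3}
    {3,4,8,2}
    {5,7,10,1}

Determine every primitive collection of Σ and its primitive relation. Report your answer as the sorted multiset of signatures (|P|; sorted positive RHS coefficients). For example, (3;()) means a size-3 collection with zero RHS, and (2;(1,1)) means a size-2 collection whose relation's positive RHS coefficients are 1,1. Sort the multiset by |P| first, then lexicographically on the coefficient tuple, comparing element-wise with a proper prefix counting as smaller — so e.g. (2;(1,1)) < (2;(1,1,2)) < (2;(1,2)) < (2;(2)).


Primitive collections (18):

  P = {1,8}:  v_{1} + v_{8} = 0  ⇒ sig = (2;())
  P = {1,2}:  v_{1} + v_{2} = v_{7}  ⇒ sig = (2;(1))
  P = {4,5}:  v_{4} + v_{5} = v_{8}  ⇒ sig = (2;(1))
  P = {4,10}:  v_{4} + v_{10} = v_{9}  ⇒ sig = (2;(1))
  P = {7,8}:  v_{7} + v_{8} = v_{2}  ⇒ sig = (2;(1))
  P = {2,6}:  v_{2} + v_{6} = v_{1} + v_{9}  ⇒ sig = (2;(1,1))
  P = {8,10}:  v_{8} + v_{10} = v_{5} + v_{9}  ⇒ sig = (2;(1,1))
  P = {1,4}:  v_{1} + v_{4} = v_{3} + v_{7} + v_{9}  ⇒ sig = (2;(1,1,1))
  P = {2,10}:  v_{2} + v_{10} = v_{5} + v_{7} + v_{9}  ⇒ sig = (2;(1,1,1))
  P = {6,8}:  v_{6} + v_{8} = v_{3} + v_{9} + v_{10}  ⇒ sig = (2;(1,1,1))
  P = {4,6}:  v_{4} + v_{6} = v_{1} + v_{3} + 2·v_{9}  ⇒ sig = (2;(1,1,2))
  P = {5,6}:  v_{5} + v_{6} = v_{3} + 2·v_{10}  ⇒ sig = (2;(1,2))
  P = {6,7}:  v_{6} + v_{7} = 2·v_{1} + v_{9}  ⇒ sig = (2;(1,2))
  P = {1,5,9}:  v_{1} + v_{5} + v_{9} = v_{10}  ⇒ sig = (3;(1))
  P = {2,3,9}:  v_{2} + v_{3} + v_{9} = v_{4}  ⇒ sig = (3;(1))
  P = {3,7,10}:  v_{3} + v_{7} + v_{10} = v_{1}  ⇒ sig = (3;(1))
  P = {3,5,7,9}:  v_{3} + v_{5} + v_{7} + v_{9} = 0  ⇒ sig = (4;())
  P = {1,3,9,10}:  v_{1} + v_{3} + v_{9} + v_{10} = v_{6}  ⇒ sig = (4;(1))

Signatures (|P|; sorted positive RHS coefficients), sorted:
    |P|=2: 13 collections, coeffs (), (1), (1), (1), (1), (1,1), (1,1), (1,1,1), (1,1,1), (1,1,1), (1,1,2), (1,2), (1,2)
    |P|=3: 3 collections, coeffs (1), (1), (1)
    |P|=4: 2 collections, coeffs (), (1)


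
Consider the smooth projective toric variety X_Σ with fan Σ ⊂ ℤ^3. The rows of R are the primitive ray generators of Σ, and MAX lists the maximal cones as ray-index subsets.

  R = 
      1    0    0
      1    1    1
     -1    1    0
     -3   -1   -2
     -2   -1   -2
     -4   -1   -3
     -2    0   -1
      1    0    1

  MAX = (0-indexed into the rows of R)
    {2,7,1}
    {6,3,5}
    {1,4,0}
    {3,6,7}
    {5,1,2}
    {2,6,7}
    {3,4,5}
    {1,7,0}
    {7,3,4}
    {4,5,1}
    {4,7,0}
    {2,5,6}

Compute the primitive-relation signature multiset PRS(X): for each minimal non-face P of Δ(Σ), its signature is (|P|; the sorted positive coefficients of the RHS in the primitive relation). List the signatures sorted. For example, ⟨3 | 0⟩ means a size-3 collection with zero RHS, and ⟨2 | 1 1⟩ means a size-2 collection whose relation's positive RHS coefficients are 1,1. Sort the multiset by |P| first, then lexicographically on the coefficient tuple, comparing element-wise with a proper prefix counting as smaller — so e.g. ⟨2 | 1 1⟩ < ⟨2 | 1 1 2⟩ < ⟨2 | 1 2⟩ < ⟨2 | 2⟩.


The 11 primitive collections of Σ (r=8, n=3):

  P={0,3}:  v_{0} + v_{3} = v_{4} — sig = ⟨2 | 1⟩
  P={1,3}:  v_{1} + v_{3} = v_{6} — sig = ⟨2 | 1⟩
  P={1,6}:  v_{1} + v_{6} = v_{2} — sig = ⟨2 | 1⟩
  P={4,6}:  v_{4} + v_{6} = v_{5} — sig = ⟨2 | 1⟩
  P={5,7}:  v_{5} + v_{7} = v_{3} — sig = ⟨2 | 1⟩
  P={0,6}:  v_{0} + v_{6} = v_{1} + v_{4} — sig = ⟨2 | 1 1⟩
  P={2,4}:  v_{2} + v_{4} = v_{1} + v_{5} — sig = ⟨2 | 1 1⟩
  P={0,2}:  v_{0} + v_{2} = 2·v_{1} + v_{4} — sig = ⟨2 | 1 2⟩
  P={0,5}:  v_{0} + v_{5} = v_{1} + 2·v_{4} — sig = ⟨2 | 1 2⟩
  P={2,3}:  v_{2} + v_{3} = 2·v_{6} — sig = ⟨2 | 2⟩
  P={1,4,7}:  v_{1} + v_{4} + v_{7} = 0 — sig = ⟨3 | 0⟩

so the primitive-relation signature multiset is
    ⟨2 | 1⟩
    ⟨2 | 1⟩
    ⟨2 | 1⟩
    ⟨2 | 1⟩
    ⟨2 | 1⟩
    ⟨2 | 1 1⟩
    ⟨2 | 1 1⟩
    ⟨2 | 1 2⟩
    ⟨2 | 1 2⟩
    ⟨2 | 2⟩
    ⟨3 | 0⟩


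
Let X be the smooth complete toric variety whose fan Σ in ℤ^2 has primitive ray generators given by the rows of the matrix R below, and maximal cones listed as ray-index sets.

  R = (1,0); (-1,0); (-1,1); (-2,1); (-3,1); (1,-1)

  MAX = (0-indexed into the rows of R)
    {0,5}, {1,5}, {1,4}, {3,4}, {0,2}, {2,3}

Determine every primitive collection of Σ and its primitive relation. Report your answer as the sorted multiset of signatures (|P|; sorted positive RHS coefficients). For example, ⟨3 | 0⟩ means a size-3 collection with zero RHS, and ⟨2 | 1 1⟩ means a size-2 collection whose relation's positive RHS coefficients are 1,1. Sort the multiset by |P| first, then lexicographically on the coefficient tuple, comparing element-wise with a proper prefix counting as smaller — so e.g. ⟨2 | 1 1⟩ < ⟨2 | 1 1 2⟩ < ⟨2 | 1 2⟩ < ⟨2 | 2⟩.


|primitive collections| = 9. Relations:

  P = {0,1}:  v_{0} + v_{1} = 0  ⟹  sig = ⟨2 | 0⟩
  P = {2,5}:  v_{2} + v_{5} = 0  ⟹  sig = ⟨2 | 0⟩
  P = {0,3}:  v_{0} + v_{3} = v_{2}  ⟹  sig = ⟨2 | 1⟩
  P = {0,4}:  v_{0} + v_{4} = v_{3}  ⟹  sig = ⟨2 | 1⟩
  P = {1,2}:  v_{1} + v_{2} = v_{3}  ⟹  sig = ⟨2 | 1⟩
  P = {1,3}:  v_{1} + v_{3} = v_{4}  ⟹  sig = ⟨2 | 1⟩
  P = {3,5}:  v_{3} + v_{5} = v_{1}  ⟹  sig = ⟨2 | 1⟩
  P = {2,4}:  v_{2} + v_{4} = 2·v_{3}  ⟹  sig = ⟨2 | 2⟩
  P = {4,5}:  v_{4} + v_{5} = 2·v_{1}  ⟹  sig = ⟨2 | 2⟩

Hence PRS(X_Σ) =
    ⟨2 | 0⟩
    ⟨2 | 0⟩
    ⟨2 | 1⟩
    ⟨2 | 1⟩
    ⟨2 | 1⟩
    ⟨2 | 1⟩
    ⟨2 | 1⟩
    ⟨2 | 2⟩
    ⟨2 | 2⟩


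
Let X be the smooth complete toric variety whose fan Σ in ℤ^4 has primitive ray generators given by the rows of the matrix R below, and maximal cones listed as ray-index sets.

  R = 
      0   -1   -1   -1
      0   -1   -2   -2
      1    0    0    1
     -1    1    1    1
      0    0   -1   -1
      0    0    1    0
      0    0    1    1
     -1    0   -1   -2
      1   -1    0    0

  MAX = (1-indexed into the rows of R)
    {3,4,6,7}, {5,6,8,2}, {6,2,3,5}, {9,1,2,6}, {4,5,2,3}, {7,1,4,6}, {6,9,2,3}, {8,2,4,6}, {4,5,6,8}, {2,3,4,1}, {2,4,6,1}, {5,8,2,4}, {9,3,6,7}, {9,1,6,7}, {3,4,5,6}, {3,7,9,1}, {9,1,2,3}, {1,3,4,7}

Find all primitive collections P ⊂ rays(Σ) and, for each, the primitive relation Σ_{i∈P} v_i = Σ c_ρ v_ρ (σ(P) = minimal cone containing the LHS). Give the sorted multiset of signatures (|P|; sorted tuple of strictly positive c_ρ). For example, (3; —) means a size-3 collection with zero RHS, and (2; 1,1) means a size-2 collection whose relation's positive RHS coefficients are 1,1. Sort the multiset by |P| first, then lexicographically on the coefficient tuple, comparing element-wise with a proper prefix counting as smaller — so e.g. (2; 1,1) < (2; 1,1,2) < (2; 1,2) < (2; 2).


|primitive collections| = 12. Relations:

  {5,7}:  v_{5} + v_{7} = 0 — sig = (2; —)
  {1,5}:  v_{1} + v_{5} = v_{2} — sig = (2; 1)
  {2,7}:  v_{2} + v_{7} = v_{1} — sig = (2; 1)
  {3,8}:  v_{3} + v_{8} = v_{5} — sig = (2; 1)
  {4,9}:  v_{4} + v_{9} = v_{7} — sig = (2; 1)
  {8,9}:  v_{8} + v_{9} = v_{2} + v_{6} — sig = (2; 1,1)
  {5,9}:  v_{5} + v_{9} = v_{2} + v_{3} + v_{6} — sig = (2; 1,1,1)
  {7,8}:  v_{7} + v_{8} = v_{2} + v_{4} + v_{6} — sig = (2; 1,1,1)
  {1,8}:  v_{1} + v_{8} = 2·v_{2} + v_{4} + v_{6} — sig = (2; 1,1,2)
  {1,3,6}:  v_{1} + v_{3} + v_{6} = v_{9} — sig = (3; 1)
  {2,3,4,6}:  v_{2} + v_{3} + v_{4} + v_{6} = 0 — sig = (4; —)
  {2,4,5,6}:  v_{2} + v_{4} + v_{5} + v_{6} = v_{8} — sig = (4; 1)

Hence PRS(X_Σ) =
    (2; —)
    (2; 1)
    (2; 1)
    (2; 1)
    (2; 1)
    (2; 1,1)
    (2; 1,1,1)
    (2; 1,1,1)
    (2; 1,1,2)
    (3; 1)
    (4; —)
    (4; 1)


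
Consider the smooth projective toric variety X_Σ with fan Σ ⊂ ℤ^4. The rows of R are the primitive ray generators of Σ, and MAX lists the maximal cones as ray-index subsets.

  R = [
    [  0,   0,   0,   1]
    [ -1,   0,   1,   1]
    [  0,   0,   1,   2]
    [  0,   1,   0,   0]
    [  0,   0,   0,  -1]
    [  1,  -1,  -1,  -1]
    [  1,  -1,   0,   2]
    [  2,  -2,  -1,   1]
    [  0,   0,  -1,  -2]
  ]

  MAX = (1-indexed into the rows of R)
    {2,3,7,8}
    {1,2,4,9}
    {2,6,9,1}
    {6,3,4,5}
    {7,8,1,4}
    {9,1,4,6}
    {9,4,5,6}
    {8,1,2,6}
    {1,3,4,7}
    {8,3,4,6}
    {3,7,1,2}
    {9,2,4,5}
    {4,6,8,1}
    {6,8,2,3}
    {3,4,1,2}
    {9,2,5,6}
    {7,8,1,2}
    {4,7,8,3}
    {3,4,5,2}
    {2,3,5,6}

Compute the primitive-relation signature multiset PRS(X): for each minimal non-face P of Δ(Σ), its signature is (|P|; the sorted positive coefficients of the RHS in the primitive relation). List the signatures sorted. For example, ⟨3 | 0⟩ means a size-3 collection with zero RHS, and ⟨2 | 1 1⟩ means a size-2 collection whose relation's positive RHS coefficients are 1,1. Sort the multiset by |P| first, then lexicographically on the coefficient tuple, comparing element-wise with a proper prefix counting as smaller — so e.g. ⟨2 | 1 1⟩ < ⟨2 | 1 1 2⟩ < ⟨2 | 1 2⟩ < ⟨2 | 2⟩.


12 collections generate NE(X_Σ); each relation:

  {1,5}:  v_{1} + v_{5} = 0  so sig = ⟨2 | 0⟩
  {3,9}:  v_{3} + v_{9} = 0  so sig = ⟨2 | 0⟩
  {6,7}:  v_{6} + v_{7} = v_{8}  so sig = ⟨2 | 1⟩
  {5,7}:  v_{5} + v_{7} = v_{3} + v_{6}  so sig = ⟨2 | 1 1⟩
  {7,9}:  v_{7} + v_{9} = v_{1} + v_{6}  so sig = ⟨2 | 1 1⟩
  {5,8}:  v_{5} + v_{8} = v_{3} + 2·v_{6}  so sig = ⟨2 | 1 2⟩
  {8,9}:  v_{8} + v_{9} = v_{1} + 2·v_{6}  so sig = ⟨2 | 1 2⟩
  {2,4,6}:  v_{2} + v_{4} + v_{6} = 0  so sig = ⟨3 | 0⟩
  {1,3,6}:  v_{1} + v_{3} + v_{6} = v_{7}  so sig = ⟨3 | 1⟩
  {2,4,8}:  v_{2} + v_{4} + v_{8} = v_{7}  so sig = ⟨3 | 1⟩
  {2,4,7}:  v_{2} + v_{4} + v_{7} = v_{1} + v_{3}  so sig = ⟨3 | 1 1⟩
  {1,3,8}:  v_{1} + v_{3} + v_{8} = 2·v_{7}  so sig = ⟨3 | 2⟩

Signatures (|P|; sorted positive RHS coefficients), sorted:
{ ⟨2 | 0⟩ ×2,  ⟨2 | 1⟩,  ⟨2 | 1 1⟩ ×2,  ⟨2 | 1 2⟩ ×2,  ⟨3 | 0⟩,  ⟨3 | 1⟩ ×2,  ⟨3 | 1 1⟩,  ⟨3 | 2⟩ }


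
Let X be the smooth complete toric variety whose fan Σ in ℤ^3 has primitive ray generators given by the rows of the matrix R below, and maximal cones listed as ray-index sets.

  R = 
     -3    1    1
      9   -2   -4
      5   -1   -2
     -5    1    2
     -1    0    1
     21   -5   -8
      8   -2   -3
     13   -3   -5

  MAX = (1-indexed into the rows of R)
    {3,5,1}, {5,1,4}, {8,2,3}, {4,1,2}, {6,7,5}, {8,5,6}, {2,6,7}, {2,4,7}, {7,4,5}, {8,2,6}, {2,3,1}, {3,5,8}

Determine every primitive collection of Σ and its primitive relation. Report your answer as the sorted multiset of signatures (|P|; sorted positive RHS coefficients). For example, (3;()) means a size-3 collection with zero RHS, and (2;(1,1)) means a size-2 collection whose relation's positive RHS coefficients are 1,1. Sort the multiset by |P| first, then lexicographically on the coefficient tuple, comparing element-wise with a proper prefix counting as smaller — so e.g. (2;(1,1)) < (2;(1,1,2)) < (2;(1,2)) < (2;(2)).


The 10 primitive collections of Σ (r=8, n=3):

  • {3,4}:  v_{3} + v_{4} = 0  ⇒ sig = (2;())
  • {1,7}:  v_{1} + v_{7} = v_{3}  ⇒ sig = (2;(1))
  • {2,5}:  v_{2} + v_{5} = v_{7}  ⇒ sig = (2;(1))
  • {3,7}:  v_{3} + v_{7} = v_{8}  ⇒ sig = (2;(1))
  • {4,8}:  v_{4} + v_{8} = v_{7}  ⇒ sig = (2;(1))
  • {7,8}:  v_{7} + v_{8} = v_{6}  ⇒ sig = (2;(1))
  • {1,6}:  v_{1} + v_{6} = v_{3} + v_{8}  ⇒ sig = (2;(1,1))
  • {1,8}:  v_{1} + v_{8} = 2·v_{3}  ⇒ sig = (2;(2))
  • {3,6}:  v_{3} + v_{6} = 2·v_{8}  ⇒ sig = (2;(2))
  • {4,6}:  v_{4} + v_{6} = 2·v_{7}  ⇒ sig = (2;(2))

so the primitive-relation signature multiset is
[(2;()), (2;(1)), (2;(1)), (2;(1)), (2;(1)), (2;(1)), (2;(1,1)), (2;(2)), (2;(2)), (2;(2))]


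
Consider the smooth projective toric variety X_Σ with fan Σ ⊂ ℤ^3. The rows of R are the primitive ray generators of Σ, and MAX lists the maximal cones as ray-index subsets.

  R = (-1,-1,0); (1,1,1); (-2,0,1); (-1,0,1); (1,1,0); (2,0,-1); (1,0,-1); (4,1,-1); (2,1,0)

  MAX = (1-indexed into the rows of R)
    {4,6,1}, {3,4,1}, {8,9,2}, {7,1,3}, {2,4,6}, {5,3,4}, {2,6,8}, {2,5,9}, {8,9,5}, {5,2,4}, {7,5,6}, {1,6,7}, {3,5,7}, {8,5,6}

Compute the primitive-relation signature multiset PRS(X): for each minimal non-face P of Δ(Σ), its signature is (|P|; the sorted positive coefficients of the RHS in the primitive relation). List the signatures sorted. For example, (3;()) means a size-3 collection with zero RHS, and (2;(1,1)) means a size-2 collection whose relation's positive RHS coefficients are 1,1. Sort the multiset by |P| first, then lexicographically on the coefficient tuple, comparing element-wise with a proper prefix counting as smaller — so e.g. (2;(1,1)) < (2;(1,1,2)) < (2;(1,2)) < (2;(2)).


18 collections generate NE(X_Σ); each relation:

  P = {1,5}:  v_{1} + v_{5} = 0  ⟹  sig = (2;())
  P = {3,6}:  v_{3} + v_{6} = 0  ⟹  sig = (2;())
  P = {4,7}:  v_{4} + v_{7} = 0  ⟹  sig = (2;())
  P = {2,7}:  v_{2} + v_{7} = v_{9}  ⟹  sig = (2;(1))
  P = {3,8}:  v_{3} + v_{8} = v_{9}  ⟹  sig = (2;(1))
  P = {4,9}:  v_{4} + v_{9} = v_{2}  ⟹  sig = (2;(1))
  P = {6,9}:  v_{6} + v_{9} = v_{8}  ⟹  sig = (2;(1))
  P = {1,9}:  v_{1} + v_{9} = v_{4} + v_{6}  ⟹  sig = (2;(1,1))
  P = {3,9}:  v_{3} + v_{9} = v_{4} + v_{5}  ⟹  sig = (2;(1,1))
  P = {4,8}:  v_{4} + v_{8} = v_{2} + v_{6}  ⟹  sig = (2;(1,1))
  P = {7,9}:  v_{7} + v_{9} = v_{5} + v_{6}  ⟹  sig = (2;(1,1))
  P = {1,2}:  v_{1} + v_{2} = 2·v_{4} + v_{6}  ⟹  sig = (2;(1,2))
  P = {1,8}:  v_{1} + v_{8} = v_{4} + 2·v_{6}  ⟹  sig = (2;(1,2))
  P = {2,3}:  v_{2} + v_{3} = 2·v_{4} + v_{5}  ⟹  sig = (2;(1,2))
  P = {7,8}:  v_{7} + v_{8} = v_{5} + 2·v_{6}  ⟹  sig = (2;(1,2))
  P = {4,5,6}:  v_{4} + v_{5} + v_{6} = v_{9}  ⟹  sig = (3;(1))
  P = {2,5,6}:  v_{2} + v_{5} + v_{6} = 2·v_{9}  ⟹  sig = (3;(2))
  P = {2,5,8}:  v_{2} + v_{5} + v_{8} = 3·v_{9}  ⟹  sig = (3;(3))

Hence PRS(X_Σ) =
[(2;()), (2;()), (2;()), (2;(1)), (2;(1)), (2;(1)), (2;(1)), (2;(1,1)), (2;(1,1)), (2;(1,1)), (2;(1,1)), (2;(1,2)), (2;(1,2)), (2;(1,2)), (2;(1,2)), (3;(1)), (3;(2)), (3;(3))]


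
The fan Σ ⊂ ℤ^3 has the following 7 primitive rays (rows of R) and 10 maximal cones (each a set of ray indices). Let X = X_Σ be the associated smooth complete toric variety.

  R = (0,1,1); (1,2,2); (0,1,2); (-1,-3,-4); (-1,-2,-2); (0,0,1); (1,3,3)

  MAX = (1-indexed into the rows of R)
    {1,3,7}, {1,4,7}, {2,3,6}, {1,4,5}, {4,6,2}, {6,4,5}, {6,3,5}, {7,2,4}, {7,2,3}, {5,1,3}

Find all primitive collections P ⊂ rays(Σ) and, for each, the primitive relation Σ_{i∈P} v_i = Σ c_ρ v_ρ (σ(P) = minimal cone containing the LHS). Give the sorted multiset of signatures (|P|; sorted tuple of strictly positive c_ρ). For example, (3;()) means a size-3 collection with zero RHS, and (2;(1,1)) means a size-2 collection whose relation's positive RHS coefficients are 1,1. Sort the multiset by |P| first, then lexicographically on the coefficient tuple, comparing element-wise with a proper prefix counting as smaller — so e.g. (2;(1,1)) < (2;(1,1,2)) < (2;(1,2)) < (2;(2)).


|primitive collections| = 6. Relations:

  • {2,5}:  v_{2} + v_{5} = 0 — sig = (2;())
  • {1,2}:  v_{1} + v_{2} = v_{7} — sig = (2;(1))
  • {1,6}:  v_{1} + v_{6} = v_{3} — sig = (2;(1))
  • {3,4}:  v_{3} + v_{4} = v_{5} — sig = (2;(1))
  • {5,7}:  v_{5} + v_{7} = v_{1} — sig = (2;(1))
  • {6,7}:  v_{6} + v_{7} = v_{2} + v_{3} — sig = (2;(1,1))

so the primitive-relation signature multiset is
    (2;())
    (2;(1))
    (2;(1))
    (2;(1))
    (2;(1))
    (2;(1,1))


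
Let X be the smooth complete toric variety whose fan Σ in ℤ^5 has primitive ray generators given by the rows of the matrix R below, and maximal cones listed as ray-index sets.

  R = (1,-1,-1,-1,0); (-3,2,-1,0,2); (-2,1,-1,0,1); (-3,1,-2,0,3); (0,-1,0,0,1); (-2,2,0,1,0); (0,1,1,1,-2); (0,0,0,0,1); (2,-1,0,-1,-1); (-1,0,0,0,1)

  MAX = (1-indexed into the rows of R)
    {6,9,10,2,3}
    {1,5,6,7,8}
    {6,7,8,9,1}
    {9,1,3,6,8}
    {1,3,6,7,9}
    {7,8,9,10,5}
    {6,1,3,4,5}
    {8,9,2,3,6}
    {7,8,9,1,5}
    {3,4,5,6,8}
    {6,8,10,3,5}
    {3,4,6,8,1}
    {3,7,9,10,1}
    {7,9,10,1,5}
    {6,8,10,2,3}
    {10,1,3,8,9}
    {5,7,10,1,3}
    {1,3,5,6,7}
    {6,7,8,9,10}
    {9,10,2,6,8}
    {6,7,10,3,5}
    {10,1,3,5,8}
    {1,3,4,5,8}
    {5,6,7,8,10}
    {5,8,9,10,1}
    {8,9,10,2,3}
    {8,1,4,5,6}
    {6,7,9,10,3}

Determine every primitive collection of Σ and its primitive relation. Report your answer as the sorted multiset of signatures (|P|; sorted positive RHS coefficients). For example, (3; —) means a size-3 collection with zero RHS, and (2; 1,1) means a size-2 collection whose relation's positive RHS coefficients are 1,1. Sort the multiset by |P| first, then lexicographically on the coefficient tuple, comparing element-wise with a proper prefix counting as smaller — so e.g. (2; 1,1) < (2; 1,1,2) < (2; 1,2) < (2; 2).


Primitive collections (14):

  P = {2,5}:  v_{2} + v_{5} = v_{3} + v_{8} + v_{10}  ⇒ sig = (2; 1,1,1)
  P = {4,9}:  v_{4} + v_{9} = v_{1} + v_{3} + v_{8}  ⇒ sig = (2; 1,1,1)
  P = {1,2}:  v_{1} + v_{2} = 2·v_{3} + v_{8} + v_{9}  ⇒ sig = (2; 1,1,2)
  P = {2,7}:  v_{2} + v_{7} = 2·v_{6} + v_{9} + v_{10}  ⇒ sig = (2; 1,1,2)
  P = {4,7}:  v_{4} + v_{7} = v_{1} + v_{5} + 2·v_{6}  ⇒ sig = (2; 1,1,2)
  P = {4,10}:  v_{4} + v_{10} = 2·v_{3} + v_{5} + v_{8}  ⇒ sig = (2; 1,1,2)
  P = {2,4}:  v_{2} + v_{4} = 3·v_{3} + 2·v_{8}  ⇒ sig = (2; 2,3)
  P = {5,6,9}:  v_{5} + v_{6} + v_{9} = 0  ⇒ sig = (3; —)
  P = {1,6,10}:  v_{1} + v_{6} + v_{10} = v_{3}  ⇒ sig = (3; 1)
  P = {3,7,8}:  v_{3} + v_{7} + v_{8} = v_{6}  ⇒ sig = (3; 1)
  P = {3,5,9}:  v_{3} + v_{5} + v_{9} = v_{1} + v_{10}  ⇒ sig = (3; 1,1)
  P = {1,7,8,10}:  v_{1} + v_{7} + v_{8} + v_{10} = 0  ⇒ sig = (4; —)
  P = {1,3,5,6,8}:  v_{1} + v_{3} + v_{5} + v_{6} + v_{8} = v_{4}  ⇒ sig = (5; 1)
  P = {3,6,8,9,10}:  v_{3} + v_{6} + v_{8} + v_{9} + v_{10} = v_{2}  ⇒ sig = (5; 1)

Signatures (|P|; sorted positive RHS coefficients), sorted:
    |P|=2: 7 collections, coeffs (1,1,1), (1,1,1), (1,1,2), (1,1,2), (1,1,2), (1,1,2), (2,3)
    |P|=3: 4 collections, coeffs (), (1), (1), (1,1)
    |P|=4: 1 collection, coeffs ()
    |P|=5: 2 collections, coeffs (1), (1)


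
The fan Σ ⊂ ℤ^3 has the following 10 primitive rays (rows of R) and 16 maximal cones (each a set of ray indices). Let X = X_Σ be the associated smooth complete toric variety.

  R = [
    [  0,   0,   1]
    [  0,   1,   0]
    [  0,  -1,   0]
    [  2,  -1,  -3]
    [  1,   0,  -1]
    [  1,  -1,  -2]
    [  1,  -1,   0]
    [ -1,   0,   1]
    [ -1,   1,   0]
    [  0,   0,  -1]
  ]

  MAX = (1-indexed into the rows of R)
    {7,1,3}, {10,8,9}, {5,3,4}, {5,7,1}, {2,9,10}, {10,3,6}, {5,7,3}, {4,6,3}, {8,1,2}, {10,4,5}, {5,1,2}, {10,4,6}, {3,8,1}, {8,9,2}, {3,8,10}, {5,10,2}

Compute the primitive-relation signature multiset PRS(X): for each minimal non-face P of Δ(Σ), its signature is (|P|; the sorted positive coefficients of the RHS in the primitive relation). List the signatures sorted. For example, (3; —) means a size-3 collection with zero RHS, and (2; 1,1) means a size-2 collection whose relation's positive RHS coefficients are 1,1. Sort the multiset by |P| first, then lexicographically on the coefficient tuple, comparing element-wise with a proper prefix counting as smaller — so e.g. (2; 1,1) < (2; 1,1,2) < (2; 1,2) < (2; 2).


The 25 primitive collections of Σ (r=10, n=3):

  • {1,10}:  v_{1} + v_{10} = 0  so sig = (2; —)
  • {2,3}:  v_{2} + v_{3} = 0  so sig = (2; —)
  • {5,8}:  v_{5} + v_{8} = 0  so sig = (2; —)
  • {7,9}:  v_{7} + v_{9} = 0  so sig = (2; —)
  • {4,8}:  v_{4} + v_{8} = v_{6}  so sig = (2; 1)
  • {5,6}:  v_{5} + v_{6} = v_{4}  so sig = (2; 1)
  • {1,6}:  v_{1} + v_{6} = v_{3} + v_{5}  so sig = (2; 1,1)
  • {1,9}:  v_{1} + v_{9} = v_{2} + v_{8}  so sig = (2; 1,1)
  • {2,6}:  v_{2} + v_{6} = v_{5} + v_{10}  so sig = (2; 1,1)
  • {2,7}:  v_{2} + v_{7} = v_{1} + v_{5}  so sig = (2; 1,1)
  • {3,9}:  v_{3} + v_{9} = v_{8} + v_{10}  so sig = (2; 1,1)
  • {5,9}:  v_{5} + v_{9} = v_{2} + v_{10}  so sig = (2; 1,1)
  • {6,8}:  v_{6} + v_{8} = v_{3} + v_{10}  so sig = (2; 1,1)
  • {7,8}:  v_{7} + v_{8} = v_{1} + v_{3}  so sig = (2; 1,1)
  • {7,10}:  v_{7} + v_{10} = v_{3} + v_{5}  so sig = (2; 1,1)
  • {1,4}:  v_{1} + v_{4} = v_{3} + 2·v_{5}  so sig = (2; 1,2)
  • {2,4}:  v_{2} + v_{4} = 2·v_{5} + v_{10}  so sig = (2; 1,2)
  • {4,9}:  v_{4} + v_{9} = v_{5} + 2·v_{10}  so sig = (2; 1,2)
  • {6,9}:  v_{6} + v_{9} = 2·v_{10}  so sig = (2; 2)
  • {6,7}:  v_{6} + v_{7} = 2·v_{3} + 2·v_{5}  so sig = (2; 2,2)
  • {4,7}:  v_{4} + v_{7} = 2·v_{3} + 3·v_{5}  so sig = (2; 2,3)
  • {1,3,5}:  v_{1} + v_{3} + v_{5} = v_{7}  so sig = (3; 1)
  • {2,8,10}:  v_{2} + v_{8} + v_{10} = v_{9}  so sig = (3; 1)
  • {3,5,10}:  v_{3} + v_{5} + v_{10} = v_{6}  so sig = (3; 1)
  • {3,4,10}:  v_{3} + v_{4} + v_{10} = 2·v_{6}  so sig = (3; 2)

Sorted signature multiset PRS(X):
    |P|=2: 21 collections, coeffs (), (), (), (), (1), (1), (1,1), (1,1), (1,1), (1,1), (1,1), (1,1), (1,1), (1,1), (1,1), (1,2), (1,2), (1,2), (2), (2,2), (2,3)
    |P|=3: 4 collections, coeffs (1), (1), (1), (2)
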